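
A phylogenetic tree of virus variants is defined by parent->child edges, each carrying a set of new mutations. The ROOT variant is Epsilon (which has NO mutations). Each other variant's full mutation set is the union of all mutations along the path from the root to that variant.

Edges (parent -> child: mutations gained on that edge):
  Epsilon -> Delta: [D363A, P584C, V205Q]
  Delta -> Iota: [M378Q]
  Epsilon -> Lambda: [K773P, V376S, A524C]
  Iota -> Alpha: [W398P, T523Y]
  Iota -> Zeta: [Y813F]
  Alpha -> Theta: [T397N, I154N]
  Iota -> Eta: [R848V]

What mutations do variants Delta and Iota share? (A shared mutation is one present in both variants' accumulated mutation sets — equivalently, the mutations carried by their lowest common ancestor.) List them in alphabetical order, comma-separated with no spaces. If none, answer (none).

Accumulating mutations along path to Delta:
  At Epsilon: gained [] -> total []
  At Delta: gained ['D363A', 'P584C', 'V205Q'] -> total ['D363A', 'P584C', 'V205Q']
Mutations(Delta) = ['D363A', 'P584C', 'V205Q']
Accumulating mutations along path to Iota:
  At Epsilon: gained [] -> total []
  At Delta: gained ['D363A', 'P584C', 'V205Q'] -> total ['D363A', 'P584C', 'V205Q']
  At Iota: gained ['M378Q'] -> total ['D363A', 'M378Q', 'P584C', 'V205Q']
Mutations(Iota) = ['D363A', 'M378Q', 'P584C', 'V205Q']
Intersection: ['D363A', 'P584C', 'V205Q'] ∩ ['D363A', 'M378Q', 'P584C', 'V205Q'] = ['D363A', 'P584C', 'V205Q']

Answer: D363A,P584C,V205Q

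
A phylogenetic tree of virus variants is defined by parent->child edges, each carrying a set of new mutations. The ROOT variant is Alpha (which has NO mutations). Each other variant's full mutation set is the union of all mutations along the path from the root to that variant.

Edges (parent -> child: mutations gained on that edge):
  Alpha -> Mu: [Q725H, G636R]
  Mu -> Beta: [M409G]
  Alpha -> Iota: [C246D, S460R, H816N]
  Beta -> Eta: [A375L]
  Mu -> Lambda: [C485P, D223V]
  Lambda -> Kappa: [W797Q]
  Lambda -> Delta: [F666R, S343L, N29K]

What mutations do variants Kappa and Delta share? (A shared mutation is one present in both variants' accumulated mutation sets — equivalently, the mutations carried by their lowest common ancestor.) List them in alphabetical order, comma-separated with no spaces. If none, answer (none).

Answer: C485P,D223V,G636R,Q725H

Derivation:
Accumulating mutations along path to Kappa:
  At Alpha: gained [] -> total []
  At Mu: gained ['Q725H', 'G636R'] -> total ['G636R', 'Q725H']
  At Lambda: gained ['C485P', 'D223V'] -> total ['C485P', 'D223V', 'G636R', 'Q725H']
  At Kappa: gained ['W797Q'] -> total ['C485P', 'D223V', 'G636R', 'Q725H', 'W797Q']
Mutations(Kappa) = ['C485P', 'D223V', 'G636R', 'Q725H', 'W797Q']
Accumulating mutations along path to Delta:
  At Alpha: gained [] -> total []
  At Mu: gained ['Q725H', 'G636R'] -> total ['G636R', 'Q725H']
  At Lambda: gained ['C485P', 'D223V'] -> total ['C485P', 'D223V', 'G636R', 'Q725H']
  At Delta: gained ['F666R', 'S343L', 'N29K'] -> total ['C485P', 'D223V', 'F666R', 'G636R', 'N29K', 'Q725H', 'S343L']
Mutations(Delta) = ['C485P', 'D223V', 'F666R', 'G636R', 'N29K', 'Q725H', 'S343L']
Intersection: ['C485P', 'D223V', 'G636R', 'Q725H', 'W797Q'] ∩ ['C485P', 'D223V', 'F666R', 'G636R', 'N29K', 'Q725H', 'S343L'] = ['C485P', 'D223V', 'G636R', 'Q725H']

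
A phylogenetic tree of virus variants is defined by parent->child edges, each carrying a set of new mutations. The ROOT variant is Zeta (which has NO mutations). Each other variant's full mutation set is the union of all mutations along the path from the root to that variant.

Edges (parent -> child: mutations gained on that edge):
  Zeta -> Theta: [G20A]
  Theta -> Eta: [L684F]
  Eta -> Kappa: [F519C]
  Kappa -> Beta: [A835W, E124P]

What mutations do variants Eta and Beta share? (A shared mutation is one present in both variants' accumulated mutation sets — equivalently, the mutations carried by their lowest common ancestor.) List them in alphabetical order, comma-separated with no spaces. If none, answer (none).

Accumulating mutations along path to Eta:
  At Zeta: gained [] -> total []
  At Theta: gained ['G20A'] -> total ['G20A']
  At Eta: gained ['L684F'] -> total ['G20A', 'L684F']
Mutations(Eta) = ['G20A', 'L684F']
Accumulating mutations along path to Beta:
  At Zeta: gained [] -> total []
  At Theta: gained ['G20A'] -> total ['G20A']
  At Eta: gained ['L684F'] -> total ['G20A', 'L684F']
  At Kappa: gained ['F519C'] -> total ['F519C', 'G20A', 'L684F']
  At Beta: gained ['A835W', 'E124P'] -> total ['A835W', 'E124P', 'F519C', 'G20A', 'L684F']
Mutations(Beta) = ['A835W', 'E124P', 'F519C', 'G20A', 'L684F']
Intersection: ['G20A', 'L684F'] ∩ ['A835W', 'E124P', 'F519C', 'G20A', 'L684F'] = ['G20A', 'L684F']

Answer: G20A,L684F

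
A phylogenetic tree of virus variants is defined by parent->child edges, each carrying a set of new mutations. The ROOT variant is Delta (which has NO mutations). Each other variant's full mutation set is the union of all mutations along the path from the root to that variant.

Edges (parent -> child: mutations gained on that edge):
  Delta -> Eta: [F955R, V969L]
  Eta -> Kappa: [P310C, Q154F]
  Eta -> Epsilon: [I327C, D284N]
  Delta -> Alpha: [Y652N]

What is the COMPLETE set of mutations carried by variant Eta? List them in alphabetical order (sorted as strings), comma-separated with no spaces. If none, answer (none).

Answer: F955R,V969L

Derivation:
At Delta: gained [] -> total []
At Eta: gained ['F955R', 'V969L'] -> total ['F955R', 'V969L']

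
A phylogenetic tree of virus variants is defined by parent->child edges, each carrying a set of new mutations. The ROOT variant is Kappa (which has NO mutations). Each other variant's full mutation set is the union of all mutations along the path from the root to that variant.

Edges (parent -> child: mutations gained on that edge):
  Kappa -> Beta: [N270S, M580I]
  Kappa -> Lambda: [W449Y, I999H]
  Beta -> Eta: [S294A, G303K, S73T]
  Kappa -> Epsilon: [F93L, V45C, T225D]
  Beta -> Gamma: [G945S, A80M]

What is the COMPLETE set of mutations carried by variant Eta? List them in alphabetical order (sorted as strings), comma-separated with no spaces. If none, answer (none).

Answer: G303K,M580I,N270S,S294A,S73T

Derivation:
At Kappa: gained [] -> total []
At Beta: gained ['N270S', 'M580I'] -> total ['M580I', 'N270S']
At Eta: gained ['S294A', 'G303K', 'S73T'] -> total ['G303K', 'M580I', 'N270S', 'S294A', 'S73T']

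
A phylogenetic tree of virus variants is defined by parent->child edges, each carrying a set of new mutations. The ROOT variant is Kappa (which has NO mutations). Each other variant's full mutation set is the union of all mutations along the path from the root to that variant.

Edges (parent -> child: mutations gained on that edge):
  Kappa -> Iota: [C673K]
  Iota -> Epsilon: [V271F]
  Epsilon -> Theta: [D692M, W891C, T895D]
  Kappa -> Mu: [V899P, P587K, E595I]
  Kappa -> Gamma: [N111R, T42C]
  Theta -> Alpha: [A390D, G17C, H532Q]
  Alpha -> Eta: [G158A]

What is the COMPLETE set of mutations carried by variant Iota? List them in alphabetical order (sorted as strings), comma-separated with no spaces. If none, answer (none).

Answer: C673K

Derivation:
At Kappa: gained [] -> total []
At Iota: gained ['C673K'] -> total ['C673K']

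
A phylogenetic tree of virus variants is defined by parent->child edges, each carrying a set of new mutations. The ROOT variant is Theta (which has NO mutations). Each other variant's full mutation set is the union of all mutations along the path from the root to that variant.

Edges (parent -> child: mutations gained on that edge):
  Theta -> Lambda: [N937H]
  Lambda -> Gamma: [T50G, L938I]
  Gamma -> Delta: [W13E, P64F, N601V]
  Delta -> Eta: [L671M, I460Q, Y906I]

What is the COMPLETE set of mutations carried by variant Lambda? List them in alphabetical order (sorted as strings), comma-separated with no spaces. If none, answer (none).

Answer: N937H

Derivation:
At Theta: gained [] -> total []
At Lambda: gained ['N937H'] -> total ['N937H']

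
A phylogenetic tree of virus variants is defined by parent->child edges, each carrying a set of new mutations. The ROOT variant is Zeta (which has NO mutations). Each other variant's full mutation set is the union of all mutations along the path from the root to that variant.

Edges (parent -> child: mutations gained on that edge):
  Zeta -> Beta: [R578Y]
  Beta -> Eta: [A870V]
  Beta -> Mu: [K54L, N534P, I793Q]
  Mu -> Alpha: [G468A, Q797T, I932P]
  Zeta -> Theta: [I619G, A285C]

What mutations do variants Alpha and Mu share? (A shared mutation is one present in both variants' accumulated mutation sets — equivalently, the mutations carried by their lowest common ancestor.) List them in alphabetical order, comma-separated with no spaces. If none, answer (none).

Accumulating mutations along path to Alpha:
  At Zeta: gained [] -> total []
  At Beta: gained ['R578Y'] -> total ['R578Y']
  At Mu: gained ['K54L', 'N534P', 'I793Q'] -> total ['I793Q', 'K54L', 'N534P', 'R578Y']
  At Alpha: gained ['G468A', 'Q797T', 'I932P'] -> total ['G468A', 'I793Q', 'I932P', 'K54L', 'N534P', 'Q797T', 'R578Y']
Mutations(Alpha) = ['G468A', 'I793Q', 'I932P', 'K54L', 'N534P', 'Q797T', 'R578Y']
Accumulating mutations along path to Mu:
  At Zeta: gained [] -> total []
  At Beta: gained ['R578Y'] -> total ['R578Y']
  At Mu: gained ['K54L', 'N534P', 'I793Q'] -> total ['I793Q', 'K54L', 'N534P', 'R578Y']
Mutations(Mu) = ['I793Q', 'K54L', 'N534P', 'R578Y']
Intersection: ['G468A', 'I793Q', 'I932P', 'K54L', 'N534P', 'Q797T', 'R578Y'] ∩ ['I793Q', 'K54L', 'N534P', 'R578Y'] = ['I793Q', 'K54L', 'N534P', 'R578Y']

Answer: I793Q,K54L,N534P,R578Y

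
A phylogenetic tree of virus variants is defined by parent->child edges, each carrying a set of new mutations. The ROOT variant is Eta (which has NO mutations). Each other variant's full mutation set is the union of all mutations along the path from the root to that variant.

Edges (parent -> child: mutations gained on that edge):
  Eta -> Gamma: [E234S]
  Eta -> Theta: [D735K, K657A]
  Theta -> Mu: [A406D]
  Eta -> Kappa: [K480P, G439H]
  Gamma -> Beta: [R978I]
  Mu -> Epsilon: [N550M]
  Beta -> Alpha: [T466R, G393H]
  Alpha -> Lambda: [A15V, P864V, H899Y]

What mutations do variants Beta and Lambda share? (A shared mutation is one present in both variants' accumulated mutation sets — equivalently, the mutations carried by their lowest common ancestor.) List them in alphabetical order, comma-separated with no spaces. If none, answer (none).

Answer: E234S,R978I

Derivation:
Accumulating mutations along path to Beta:
  At Eta: gained [] -> total []
  At Gamma: gained ['E234S'] -> total ['E234S']
  At Beta: gained ['R978I'] -> total ['E234S', 'R978I']
Mutations(Beta) = ['E234S', 'R978I']
Accumulating mutations along path to Lambda:
  At Eta: gained [] -> total []
  At Gamma: gained ['E234S'] -> total ['E234S']
  At Beta: gained ['R978I'] -> total ['E234S', 'R978I']
  At Alpha: gained ['T466R', 'G393H'] -> total ['E234S', 'G393H', 'R978I', 'T466R']
  At Lambda: gained ['A15V', 'P864V', 'H899Y'] -> total ['A15V', 'E234S', 'G393H', 'H899Y', 'P864V', 'R978I', 'T466R']
Mutations(Lambda) = ['A15V', 'E234S', 'G393H', 'H899Y', 'P864V', 'R978I', 'T466R']
Intersection: ['E234S', 'R978I'] ∩ ['A15V', 'E234S', 'G393H', 'H899Y', 'P864V', 'R978I', 'T466R'] = ['E234S', 'R978I']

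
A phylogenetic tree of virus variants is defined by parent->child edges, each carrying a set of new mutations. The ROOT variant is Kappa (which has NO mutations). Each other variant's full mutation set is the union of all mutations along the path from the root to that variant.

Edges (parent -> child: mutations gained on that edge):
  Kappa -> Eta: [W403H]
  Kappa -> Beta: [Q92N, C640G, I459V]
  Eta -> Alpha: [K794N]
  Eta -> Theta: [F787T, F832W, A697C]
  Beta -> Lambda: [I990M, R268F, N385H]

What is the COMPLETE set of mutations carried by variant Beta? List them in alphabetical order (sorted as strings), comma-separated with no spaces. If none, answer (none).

Answer: C640G,I459V,Q92N

Derivation:
At Kappa: gained [] -> total []
At Beta: gained ['Q92N', 'C640G', 'I459V'] -> total ['C640G', 'I459V', 'Q92N']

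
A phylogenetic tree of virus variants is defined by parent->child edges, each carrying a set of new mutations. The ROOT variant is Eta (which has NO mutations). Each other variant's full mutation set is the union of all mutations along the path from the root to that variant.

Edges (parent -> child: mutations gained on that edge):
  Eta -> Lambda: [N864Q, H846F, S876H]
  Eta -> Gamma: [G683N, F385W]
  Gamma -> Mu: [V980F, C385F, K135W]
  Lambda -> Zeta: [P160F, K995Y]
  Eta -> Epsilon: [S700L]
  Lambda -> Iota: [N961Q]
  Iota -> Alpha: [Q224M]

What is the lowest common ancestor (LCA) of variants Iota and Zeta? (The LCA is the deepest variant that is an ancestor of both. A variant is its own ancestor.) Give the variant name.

Path from root to Iota: Eta -> Lambda -> Iota
  ancestors of Iota: {Eta, Lambda, Iota}
Path from root to Zeta: Eta -> Lambda -> Zeta
  ancestors of Zeta: {Eta, Lambda, Zeta}
Common ancestors: {Eta, Lambda}
Walk up from Zeta: Zeta (not in ancestors of Iota), Lambda (in ancestors of Iota), Eta (in ancestors of Iota)
Deepest common ancestor (LCA) = Lambda

Answer: Lambda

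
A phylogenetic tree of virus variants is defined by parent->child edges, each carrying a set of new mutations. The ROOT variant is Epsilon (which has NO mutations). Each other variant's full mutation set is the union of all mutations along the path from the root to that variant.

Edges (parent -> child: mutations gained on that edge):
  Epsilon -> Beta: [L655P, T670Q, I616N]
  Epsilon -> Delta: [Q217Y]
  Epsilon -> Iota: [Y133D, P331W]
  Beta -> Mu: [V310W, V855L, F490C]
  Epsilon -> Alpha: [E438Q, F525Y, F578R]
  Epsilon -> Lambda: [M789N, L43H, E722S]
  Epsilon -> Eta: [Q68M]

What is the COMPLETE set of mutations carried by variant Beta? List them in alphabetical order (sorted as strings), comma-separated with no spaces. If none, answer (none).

Answer: I616N,L655P,T670Q

Derivation:
At Epsilon: gained [] -> total []
At Beta: gained ['L655P', 'T670Q', 'I616N'] -> total ['I616N', 'L655P', 'T670Q']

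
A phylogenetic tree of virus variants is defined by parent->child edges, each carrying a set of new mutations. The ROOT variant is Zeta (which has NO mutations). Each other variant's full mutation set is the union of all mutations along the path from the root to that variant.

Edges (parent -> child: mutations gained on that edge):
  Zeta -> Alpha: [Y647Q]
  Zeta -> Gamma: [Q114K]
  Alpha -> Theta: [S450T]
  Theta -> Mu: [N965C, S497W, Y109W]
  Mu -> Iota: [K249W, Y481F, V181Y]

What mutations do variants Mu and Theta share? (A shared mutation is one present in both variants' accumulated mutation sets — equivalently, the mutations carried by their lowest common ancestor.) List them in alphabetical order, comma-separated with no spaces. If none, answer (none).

Answer: S450T,Y647Q

Derivation:
Accumulating mutations along path to Mu:
  At Zeta: gained [] -> total []
  At Alpha: gained ['Y647Q'] -> total ['Y647Q']
  At Theta: gained ['S450T'] -> total ['S450T', 'Y647Q']
  At Mu: gained ['N965C', 'S497W', 'Y109W'] -> total ['N965C', 'S450T', 'S497W', 'Y109W', 'Y647Q']
Mutations(Mu) = ['N965C', 'S450T', 'S497W', 'Y109W', 'Y647Q']
Accumulating mutations along path to Theta:
  At Zeta: gained [] -> total []
  At Alpha: gained ['Y647Q'] -> total ['Y647Q']
  At Theta: gained ['S450T'] -> total ['S450T', 'Y647Q']
Mutations(Theta) = ['S450T', 'Y647Q']
Intersection: ['N965C', 'S450T', 'S497W', 'Y109W', 'Y647Q'] ∩ ['S450T', 'Y647Q'] = ['S450T', 'Y647Q']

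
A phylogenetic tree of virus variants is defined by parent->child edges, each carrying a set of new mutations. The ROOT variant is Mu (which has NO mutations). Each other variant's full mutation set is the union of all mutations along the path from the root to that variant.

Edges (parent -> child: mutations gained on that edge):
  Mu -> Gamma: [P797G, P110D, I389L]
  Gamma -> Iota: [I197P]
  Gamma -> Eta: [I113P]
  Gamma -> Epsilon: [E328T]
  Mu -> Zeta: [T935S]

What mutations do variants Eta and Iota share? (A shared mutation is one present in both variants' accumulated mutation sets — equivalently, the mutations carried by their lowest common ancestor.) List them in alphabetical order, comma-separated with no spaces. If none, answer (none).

Accumulating mutations along path to Eta:
  At Mu: gained [] -> total []
  At Gamma: gained ['P797G', 'P110D', 'I389L'] -> total ['I389L', 'P110D', 'P797G']
  At Eta: gained ['I113P'] -> total ['I113P', 'I389L', 'P110D', 'P797G']
Mutations(Eta) = ['I113P', 'I389L', 'P110D', 'P797G']
Accumulating mutations along path to Iota:
  At Mu: gained [] -> total []
  At Gamma: gained ['P797G', 'P110D', 'I389L'] -> total ['I389L', 'P110D', 'P797G']
  At Iota: gained ['I197P'] -> total ['I197P', 'I389L', 'P110D', 'P797G']
Mutations(Iota) = ['I197P', 'I389L', 'P110D', 'P797G']
Intersection: ['I113P', 'I389L', 'P110D', 'P797G'] ∩ ['I197P', 'I389L', 'P110D', 'P797G'] = ['I389L', 'P110D', 'P797G']

Answer: I389L,P110D,P797G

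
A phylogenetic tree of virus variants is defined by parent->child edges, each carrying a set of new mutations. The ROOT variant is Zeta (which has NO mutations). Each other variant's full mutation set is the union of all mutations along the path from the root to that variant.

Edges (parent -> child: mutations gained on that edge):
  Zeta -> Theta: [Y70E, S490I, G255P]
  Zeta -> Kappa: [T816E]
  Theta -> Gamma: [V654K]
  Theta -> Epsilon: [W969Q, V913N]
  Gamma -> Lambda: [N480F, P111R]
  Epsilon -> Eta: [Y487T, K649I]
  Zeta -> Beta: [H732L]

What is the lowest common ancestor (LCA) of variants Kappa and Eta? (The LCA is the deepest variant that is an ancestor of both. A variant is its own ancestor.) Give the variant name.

Answer: Zeta

Derivation:
Path from root to Kappa: Zeta -> Kappa
  ancestors of Kappa: {Zeta, Kappa}
Path from root to Eta: Zeta -> Theta -> Epsilon -> Eta
  ancestors of Eta: {Zeta, Theta, Epsilon, Eta}
Common ancestors: {Zeta}
Walk up from Eta: Eta (not in ancestors of Kappa), Epsilon (not in ancestors of Kappa), Theta (not in ancestors of Kappa), Zeta (in ancestors of Kappa)
Deepest common ancestor (LCA) = Zeta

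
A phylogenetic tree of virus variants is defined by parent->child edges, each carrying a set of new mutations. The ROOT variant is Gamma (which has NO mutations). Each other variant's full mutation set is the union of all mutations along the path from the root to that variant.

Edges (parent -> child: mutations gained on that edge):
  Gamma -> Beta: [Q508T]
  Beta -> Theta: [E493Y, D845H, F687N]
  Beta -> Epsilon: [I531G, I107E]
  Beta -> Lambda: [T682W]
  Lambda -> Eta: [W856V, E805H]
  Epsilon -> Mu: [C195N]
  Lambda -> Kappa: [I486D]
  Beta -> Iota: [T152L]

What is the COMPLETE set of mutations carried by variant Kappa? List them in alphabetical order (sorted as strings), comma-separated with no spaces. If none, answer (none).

At Gamma: gained [] -> total []
At Beta: gained ['Q508T'] -> total ['Q508T']
At Lambda: gained ['T682W'] -> total ['Q508T', 'T682W']
At Kappa: gained ['I486D'] -> total ['I486D', 'Q508T', 'T682W']

Answer: I486D,Q508T,T682W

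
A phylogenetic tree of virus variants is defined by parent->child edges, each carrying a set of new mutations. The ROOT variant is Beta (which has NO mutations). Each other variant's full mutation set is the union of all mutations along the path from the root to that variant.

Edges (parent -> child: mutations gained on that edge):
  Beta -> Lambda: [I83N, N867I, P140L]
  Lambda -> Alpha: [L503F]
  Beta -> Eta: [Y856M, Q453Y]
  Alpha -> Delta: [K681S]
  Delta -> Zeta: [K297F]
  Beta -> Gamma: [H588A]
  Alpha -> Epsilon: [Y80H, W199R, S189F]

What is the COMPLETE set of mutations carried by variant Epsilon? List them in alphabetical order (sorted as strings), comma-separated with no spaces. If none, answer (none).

At Beta: gained [] -> total []
At Lambda: gained ['I83N', 'N867I', 'P140L'] -> total ['I83N', 'N867I', 'P140L']
At Alpha: gained ['L503F'] -> total ['I83N', 'L503F', 'N867I', 'P140L']
At Epsilon: gained ['Y80H', 'W199R', 'S189F'] -> total ['I83N', 'L503F', 'N867I', 'P140L', 'S189F', 'W199R', 'Y80H']

Answer: I83N,L503F,N867I,P140L,S189F,W199R,Y80H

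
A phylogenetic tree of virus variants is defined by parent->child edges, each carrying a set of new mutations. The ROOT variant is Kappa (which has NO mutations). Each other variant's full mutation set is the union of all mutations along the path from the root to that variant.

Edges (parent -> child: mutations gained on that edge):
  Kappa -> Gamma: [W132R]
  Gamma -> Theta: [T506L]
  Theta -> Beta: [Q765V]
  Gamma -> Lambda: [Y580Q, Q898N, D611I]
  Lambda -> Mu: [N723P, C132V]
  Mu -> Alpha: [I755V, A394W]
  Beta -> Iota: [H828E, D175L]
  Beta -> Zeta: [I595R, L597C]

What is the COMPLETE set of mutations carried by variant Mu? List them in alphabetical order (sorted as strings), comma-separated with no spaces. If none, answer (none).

At Kappa: gained [] -> total []
At Gamma: gained ['W132R'] -> total ['W132R']
At Lambda: gained ['Y580Q', 'Q898N', 'D611I'] -> total ['D611I', 'Q898N', 'W132R', 'Y580Q']
At Mu: gained ['N723P', 'C132V'] -> total ['C132V', 'D611I', 'N723P', 'Q898N', 'W132R', 'Y580Q']

Answer: C132V,D611I,N723P,Q898N,W132R,Y580Q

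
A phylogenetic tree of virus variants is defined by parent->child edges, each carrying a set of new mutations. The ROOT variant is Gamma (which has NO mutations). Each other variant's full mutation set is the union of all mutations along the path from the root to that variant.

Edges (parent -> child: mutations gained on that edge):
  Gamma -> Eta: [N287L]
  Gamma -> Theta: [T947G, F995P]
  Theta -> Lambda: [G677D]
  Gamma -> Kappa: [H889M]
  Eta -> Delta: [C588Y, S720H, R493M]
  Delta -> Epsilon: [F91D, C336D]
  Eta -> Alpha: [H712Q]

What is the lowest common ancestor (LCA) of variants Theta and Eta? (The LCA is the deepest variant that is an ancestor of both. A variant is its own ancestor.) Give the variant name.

Answer: Gamma

Derivation:
Path from root to Theta: Gamma -> Theta
  ancestors of Theta: {Gamma, Theta}
Path from root to Eta: Gamma -> Eta
  ancestors of Eta: {Gamma, Eta}
Common ancestors: {Gamma}
Walk up from Eta: Eta (not in ancestors of Theta), Gamma (in ancestors of Theta)
Deepest common ancestor (LCA) = Gamma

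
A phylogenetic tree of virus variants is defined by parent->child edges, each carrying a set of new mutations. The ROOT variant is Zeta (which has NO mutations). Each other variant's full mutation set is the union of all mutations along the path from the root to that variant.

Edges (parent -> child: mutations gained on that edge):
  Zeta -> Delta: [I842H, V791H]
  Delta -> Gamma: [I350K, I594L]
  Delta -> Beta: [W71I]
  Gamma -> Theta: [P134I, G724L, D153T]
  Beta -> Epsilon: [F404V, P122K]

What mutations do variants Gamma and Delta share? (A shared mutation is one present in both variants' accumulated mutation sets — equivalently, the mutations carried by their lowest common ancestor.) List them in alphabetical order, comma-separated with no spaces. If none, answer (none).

Answer: I842H,V791H

Derivation:
Accumulating mutations along path to Gamma:
  At Zeta: gained [] -> total []
  At Delta: gained ['I842H', 'V791H'] -> total ['I842H', 'V791H']
  At Gamma: gained ['I350K', 'I594L'] -> total ['I350K', 'I594L', 'I842H', 'V791H']
Mutations(Gamma) = ['I350K', 'I594L', 'I842H', 'V791H']
Accumulating mutations along path to Delta:
  At Zeta: gained [] -> total []
  At Delta: gained ['I842H', 'V791H'] -> total ['I842H', 'V791H']
Mutations(Delta) = ['I842H', 'V791H']
Intersection: ['I350K', 'I594L', 'I842H', 'V791H'] ∩ ['I842H', 'V791H'] = ['I842H', 'V791H']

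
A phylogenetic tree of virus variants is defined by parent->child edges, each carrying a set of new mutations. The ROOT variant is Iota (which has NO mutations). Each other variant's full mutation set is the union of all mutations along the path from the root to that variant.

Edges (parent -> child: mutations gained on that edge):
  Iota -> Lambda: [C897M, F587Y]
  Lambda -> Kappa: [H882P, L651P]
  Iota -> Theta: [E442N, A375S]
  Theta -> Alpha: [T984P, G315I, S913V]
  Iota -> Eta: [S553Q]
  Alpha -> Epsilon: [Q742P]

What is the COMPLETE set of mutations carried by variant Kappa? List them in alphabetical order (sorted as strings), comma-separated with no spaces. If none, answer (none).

At Iota: gained [] -> total []
At Lambda: gained ['C897M', 'F587Y'] -> total ['C897M', 'F587Y']
At Kappa: gained ['H882P', 'L651P'] -> total ['C897M', 'F587Y', 'H882P', 'L651P']

Answer: C897M,F587Y,H882P,L651P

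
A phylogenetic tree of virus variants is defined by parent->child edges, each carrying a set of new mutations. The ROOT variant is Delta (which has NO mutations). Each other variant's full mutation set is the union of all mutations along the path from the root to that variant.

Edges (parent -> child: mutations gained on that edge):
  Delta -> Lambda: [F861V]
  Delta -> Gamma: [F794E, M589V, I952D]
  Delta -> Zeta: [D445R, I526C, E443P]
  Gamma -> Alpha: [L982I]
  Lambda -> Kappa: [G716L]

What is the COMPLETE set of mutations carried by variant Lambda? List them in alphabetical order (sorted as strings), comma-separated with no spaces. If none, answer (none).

At Delta: gained [] -> total []
At Lambda: gained ['F861V'] -> total ['F861V']

Answer: F861V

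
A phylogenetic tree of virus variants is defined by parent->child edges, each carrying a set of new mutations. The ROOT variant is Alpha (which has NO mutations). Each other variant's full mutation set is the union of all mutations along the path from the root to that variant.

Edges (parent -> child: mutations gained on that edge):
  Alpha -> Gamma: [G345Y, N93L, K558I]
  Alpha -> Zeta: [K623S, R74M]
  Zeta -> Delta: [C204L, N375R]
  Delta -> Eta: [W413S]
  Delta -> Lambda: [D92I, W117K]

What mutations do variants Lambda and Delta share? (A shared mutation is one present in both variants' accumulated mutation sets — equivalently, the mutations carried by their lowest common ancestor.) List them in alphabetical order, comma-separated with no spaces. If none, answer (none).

Answer: C204L,K623S,N375R,R74M

Derivation:
Accumulating mutations along path to Lambda:
  At Alpha: gained [] -> total []
  At Zeta: gained ['K623S', 'R74M'] -> total ['K623S', 'R74M']
  At Delta: gained ['C204L', 'N375R'] -> total ['C204L', 'K623S', 'N375R', 'R74M']
  At Lambda: gained ['D92I', 'W117K'] -> total ['C204L', 'D92I', 'K623S', 'N375R', 'R74M', 'W117K']
Mutations(Lambda) = ['C204L', 'D92I', 'K623S', 'N375R', 'R74M', 'W117K']
Accumulating mutations along path to Delta:
  At Alpha: gained [] -> total []
  At Zeta: gained ['K623S', 'R74M'] -> total ['K623S', 'R74M']
  At Delta: gained ['C204L', 'N375R'] -> total ['C204L', 'K623S', 'N375R', 'R74M']
Mutations(Delta) = ['C204L', 'K623S', 'N375R', 'R74M']
Intersection: ['C204L', 'D92I', 'K623S', 'N375R', 'R74M', 'W117K'] ∩ ['C204L', 'K623S', 'N375R', 'R74M'] = ['C204L', 'K623S', 'N375R', 'R74M']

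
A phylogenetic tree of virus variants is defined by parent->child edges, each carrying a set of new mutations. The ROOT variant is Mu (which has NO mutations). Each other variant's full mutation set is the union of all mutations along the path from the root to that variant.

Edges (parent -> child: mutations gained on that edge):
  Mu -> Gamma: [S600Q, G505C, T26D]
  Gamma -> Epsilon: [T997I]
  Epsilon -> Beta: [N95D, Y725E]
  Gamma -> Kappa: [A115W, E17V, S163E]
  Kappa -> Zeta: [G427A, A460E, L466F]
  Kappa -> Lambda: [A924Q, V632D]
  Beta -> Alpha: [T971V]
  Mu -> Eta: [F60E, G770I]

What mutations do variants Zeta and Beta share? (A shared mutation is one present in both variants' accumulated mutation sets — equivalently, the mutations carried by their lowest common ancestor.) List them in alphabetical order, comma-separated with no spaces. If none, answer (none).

Accumulating mutations along path to Zeta:
  At Mu: gained [] -> total []
  At Gamma: gained ['S600Q', 'G505C', 'T26D'] -> total ['G505C', 'S600Q', 'T26D']
  At Kappa: gained ['A115W', 'E17V', 'S163E'] -> total ['A115W', 'E17V', 'G505C', 'S163E', 'S600Q', 'T26D']
  At Zeta: gained ['G427A', 'A460E', 'L466F'] -> total ['A115W', 'A460E', 'E17V', 'G427A', 'G505C', 'L466F', 'S163E', 'S600Q', 'T26D']
Mutations(Zeta) = ['A115W', 'A460E', 'E17V', 'G427A', 'G505C', 'L466F', 'S163E', 'S600Q', 'T26D']
Accumulating mutations along path to Beta:
  At Mu: gained [] -> total []
  At Gamma: gained ['S600Q', 'G505C', 'T26D'] -> total ['G505C', 'S600Q', 'T26D']
  At Epsilon: gained ['T997I'] -> total ['G505C', 'S600Q', 'T26D', 'T997I']
  At Beta: gained ['N95D', 'Y725E'] -> total ['G505C', 'N95D', 'S600Q', 'T26D', 'T997I', 'Y725E']
Mutations(Beta) = ['G505C', 'N95D', 'S600Q', 'T26D', 'T997I', 'Y725E']
Intersection: ['A115W', 'A460E', 'E17V', 'G427A', 'G505C', 'L466F', 'S163E', 'S600Q', 'T26D'] ∩ ['G505C', 'N95D', 'S600Q', 'T26D', 'T997I', 'Y725E'] = ['G505C', 'S600Q', 'T26D']

Answer: G505C,S600Q,T26D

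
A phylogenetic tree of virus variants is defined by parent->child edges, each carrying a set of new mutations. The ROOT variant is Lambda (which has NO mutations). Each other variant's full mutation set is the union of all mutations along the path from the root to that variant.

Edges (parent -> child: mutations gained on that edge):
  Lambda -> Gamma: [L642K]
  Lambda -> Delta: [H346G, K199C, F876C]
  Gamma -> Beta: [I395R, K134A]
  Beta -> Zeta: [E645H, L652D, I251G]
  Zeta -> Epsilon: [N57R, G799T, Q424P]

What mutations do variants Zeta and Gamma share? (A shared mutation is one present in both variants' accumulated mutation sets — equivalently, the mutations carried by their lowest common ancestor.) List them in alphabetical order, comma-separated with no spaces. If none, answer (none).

Accumulating mutations along path to Zeta:
  At Lambda: gained [] -> total []
  At Gamma: gained ['L642K'] -> total ['L642K']
  At Beta: gained ['I395R', 'K134A'] -> total ['I395R', 'K134A', 'L642K']
  At Zeta: gained ['E645H', 'L652D', 'I251G'] -> total ['E645H', 'I251G', 'I395R', 'K134A', 'L642K', 'L652D']
Mutations(Zeta) = ['E645H', 'I251G', 'I395R', 'K134A', 'L642K', 'L652D']
Accumulating mutations along path to Gamma:
  At Lambda: gained [] -> total []
  At Gamma: gained ['L642K'] -> total ['L642K']
Mutations(Gamma) = ['L642K']
Intersection: ['E645H', 'I251G', 'I395R', 'K134A', 'L642K', 'L652D'] ∩ ['L642K'] = ['L642K']

Answer: L642K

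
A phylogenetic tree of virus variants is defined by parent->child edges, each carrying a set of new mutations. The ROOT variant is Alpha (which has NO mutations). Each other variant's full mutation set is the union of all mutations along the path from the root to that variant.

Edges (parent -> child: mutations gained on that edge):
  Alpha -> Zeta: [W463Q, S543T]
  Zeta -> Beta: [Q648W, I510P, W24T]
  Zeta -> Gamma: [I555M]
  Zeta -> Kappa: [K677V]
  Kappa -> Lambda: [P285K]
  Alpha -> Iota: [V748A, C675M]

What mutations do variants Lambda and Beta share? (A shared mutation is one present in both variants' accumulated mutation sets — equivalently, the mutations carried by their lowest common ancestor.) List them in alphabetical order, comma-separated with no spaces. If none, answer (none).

Accumulating mutations along path to Lambda:
  At Alpha: gained [] -> total []
  At Zeta: gained ['W463Q', 'S543T'] -> total ['S543T', 'W463Q']
  At Kappa: gained ['K677V'] -> total ['K677V', 'S543T', 'W463Q']
  At Lambda: gained ['P285K'] -> total ['K677V', 'P285K', 'S543T', 'W463Q']
Mutations(Lambda) = ['K677V', 'P285K', 'S543T', 'W463Q']
Accumulating mutations along path to Beta:
  At Alpha: gained [] -> total []
  At Zeta: gained ['W463Q', 'S543T'] -> total ['S543T', 'W463Q']
  At Beta: gained ['Q648W', 'I510P', 'W24T'] -> total ['I510P', 'Q648W', 'S543T', 'W24T', 'W463Q']
Mutations(Beta) = ['I510P', 'Q648W', 'S543T', 'W24T', 'W463Q']
Intersection: ['K677V', 'P285K', 'S543T', 'W463Q'] ∩ ['I510P', 'Q648W', 'S543T', 'W24T', 'W463Q'] = ['S543T', 'W463Q']

Answer: S543T,W463Q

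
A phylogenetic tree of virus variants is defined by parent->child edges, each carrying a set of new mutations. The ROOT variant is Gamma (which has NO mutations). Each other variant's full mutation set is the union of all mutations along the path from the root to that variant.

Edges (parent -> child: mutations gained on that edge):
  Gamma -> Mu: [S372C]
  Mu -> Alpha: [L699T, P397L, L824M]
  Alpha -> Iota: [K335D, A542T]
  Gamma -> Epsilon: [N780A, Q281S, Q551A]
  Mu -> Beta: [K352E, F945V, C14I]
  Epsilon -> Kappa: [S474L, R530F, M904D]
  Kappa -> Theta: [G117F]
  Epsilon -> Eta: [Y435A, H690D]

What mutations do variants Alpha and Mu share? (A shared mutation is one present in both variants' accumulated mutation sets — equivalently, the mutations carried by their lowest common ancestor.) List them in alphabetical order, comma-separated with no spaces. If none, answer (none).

Accumulating mutations along path to Alpha:
  At Gamma: gained [] -> total []
  At Mu: gained ['S372C'] -> total ['S372C']
  At Alpha: gained ['L699T', 'P397L', 'L824M'] -> total ['L699T', 'L824M', 'P397L', 'S372C']
Mutations(Alpha) = ['L699T', 'L824M', 'P397L', 'S372C']
Accumulating mutations along path to Mu:
  At Gamma: gained [] -> total []
  At Mu: gained ['S372C'] -> total ['S372C']
Mutations(Mu) = ['S372C']
Intersection: ['L699T', 'L824M', 'P397L', 'S372C'] ∩ ['S372C'] = ['S372C']

Answer: S372C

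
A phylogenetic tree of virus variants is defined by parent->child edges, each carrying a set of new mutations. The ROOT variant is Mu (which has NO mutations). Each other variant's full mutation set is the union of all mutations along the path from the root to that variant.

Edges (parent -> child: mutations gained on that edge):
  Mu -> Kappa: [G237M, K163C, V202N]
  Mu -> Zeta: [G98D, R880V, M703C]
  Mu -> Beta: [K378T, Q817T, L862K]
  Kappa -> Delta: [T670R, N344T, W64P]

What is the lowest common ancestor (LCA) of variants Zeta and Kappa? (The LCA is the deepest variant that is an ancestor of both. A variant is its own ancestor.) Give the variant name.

Path from root to Zeta: Mu -> Zeta
  ancestors of Zeta: {Mu, Zeta}
Path from root to Kappa: Mu -> Kappa
  ancestors of Kappa: {Mu, Kappa}
Common ancestors: {Mu}
Walk up from Kappa: Kappa (not in ancestors of Zeta), Mu (in ancestors of Zeta)
Deepest common ancestor (LCA) = Mu

Answer: Mu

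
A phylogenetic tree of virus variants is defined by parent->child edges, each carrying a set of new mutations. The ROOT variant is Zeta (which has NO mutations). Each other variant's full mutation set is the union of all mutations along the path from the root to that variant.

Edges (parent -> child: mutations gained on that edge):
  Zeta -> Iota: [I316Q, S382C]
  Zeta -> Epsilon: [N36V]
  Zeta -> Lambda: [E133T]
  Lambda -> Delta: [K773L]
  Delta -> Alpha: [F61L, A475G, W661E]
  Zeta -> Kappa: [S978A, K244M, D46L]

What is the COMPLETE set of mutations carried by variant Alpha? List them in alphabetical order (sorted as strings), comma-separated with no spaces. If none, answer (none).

At Zeta: gained [] -> total []
At Lambda: gained ['E133T'] -> total ['E133T']
At Delta: gained ['K773L'] -> total ['E133T', 'K773L']
At Alpha: gained ['F61L', 'A475G', 'W661E'] -> total ['A475G', 'E133T', 'F61L', 'K773L', 'W661E']

Answer: A475G,E133T,F61L,K773L,W661E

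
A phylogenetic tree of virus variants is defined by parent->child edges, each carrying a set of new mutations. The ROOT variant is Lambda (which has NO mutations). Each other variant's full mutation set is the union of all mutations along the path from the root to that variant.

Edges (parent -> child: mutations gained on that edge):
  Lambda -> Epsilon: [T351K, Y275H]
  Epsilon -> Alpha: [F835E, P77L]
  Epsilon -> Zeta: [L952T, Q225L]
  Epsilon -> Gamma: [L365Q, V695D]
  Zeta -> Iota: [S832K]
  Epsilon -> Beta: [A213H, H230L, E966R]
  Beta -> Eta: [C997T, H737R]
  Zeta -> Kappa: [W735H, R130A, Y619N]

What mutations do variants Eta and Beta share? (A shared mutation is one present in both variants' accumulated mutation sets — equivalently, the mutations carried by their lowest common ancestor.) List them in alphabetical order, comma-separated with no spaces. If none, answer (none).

Answer: A213H,E966R,H230L,T351K,Y275H

Derivation:
Accumulating mutations along path to Eta:
  At Lambda: gained [] -> total []
  At Epsilon: gained ['T351K', 'Y275H'] -> total ['T351K', 'Y275H']
  At Beta: gained ['A213H', 'H230L', 'E966R'] -> total ['A213H', 'E966R', 'H230L', 'T351K', 'Y275H']
  At Eta: gained ['C997T', 'H737R'] -> total ['A213H', 'C997T', 'E966R', 'H230L', 'H737R', 'T351K', 'Y275H']
Mutations(Eta) = ['A213H', 'C997T', 'E966R', 'H230L', 'H737R', 'T351K', 'Y275H']
Accumulating mutations along path to Beta:
  At Lambda: gained [] -> total []
  At Epsilon: gained ['T351K', 'Y275H'] -> total ['T351K', 'Y275H']
  At Beta: gained ['A213H', 'H230L', 'E966R'] -> total ['A213H', 'E966R', 'H230L', 'T351K', 'Y275H']
Mutations(Beta) = ['A213H', 'E966R', 'H230L', 'T351K', 'Y275H']
Intersection: ['A213H', 'C997T', 'E966R', 'H230L', 'H737R', 'T351K', 'Y275H'] ∩ ['A213H', 'E966R', 'H230L', 'T351K', 'Y275H'] = ['A213H', 'E966R', 'H230L', 'T351K', 'Y275H']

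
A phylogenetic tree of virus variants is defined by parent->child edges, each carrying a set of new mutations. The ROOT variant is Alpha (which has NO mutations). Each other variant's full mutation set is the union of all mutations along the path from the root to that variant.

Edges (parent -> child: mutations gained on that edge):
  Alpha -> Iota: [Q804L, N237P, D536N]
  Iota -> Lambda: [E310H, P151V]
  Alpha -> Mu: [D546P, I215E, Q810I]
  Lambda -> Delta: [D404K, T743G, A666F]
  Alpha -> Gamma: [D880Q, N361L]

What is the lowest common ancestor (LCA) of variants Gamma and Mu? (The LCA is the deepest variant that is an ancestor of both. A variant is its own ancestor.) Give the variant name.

Path from root to Gamma: Alpha -> Gamma
  ancestors of Gamma: {Alpha, Gamma}
Path from root to Mu: Alpha -> Mu
  ancestors of Mu: {Alpha, Mu}
Common ancestors: {Alpha}
Walk up from Mu: Mu (not in ancestors of Gamma), Alpha (in ancestors of Gamma)
Deepest common ancestor (LCA) = Alpha

Answer: Alpha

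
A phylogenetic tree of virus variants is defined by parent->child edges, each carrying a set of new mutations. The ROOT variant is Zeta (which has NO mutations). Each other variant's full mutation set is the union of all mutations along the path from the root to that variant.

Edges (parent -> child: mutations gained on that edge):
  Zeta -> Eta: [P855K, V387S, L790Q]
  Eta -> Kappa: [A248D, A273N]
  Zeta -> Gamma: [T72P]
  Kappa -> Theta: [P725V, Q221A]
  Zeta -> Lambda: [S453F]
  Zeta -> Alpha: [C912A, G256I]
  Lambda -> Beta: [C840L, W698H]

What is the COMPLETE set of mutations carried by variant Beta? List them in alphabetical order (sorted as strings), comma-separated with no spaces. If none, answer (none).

Answer: C840L,S453F,W698H

Derivation:
At Zeta: gained [] -> total []
At Lambda: gained ['S453F'] -> total ['S453F']
At Beta: gained ['C840L', 'W698H'] -> total ['C840L', 'S453F', 'W698H']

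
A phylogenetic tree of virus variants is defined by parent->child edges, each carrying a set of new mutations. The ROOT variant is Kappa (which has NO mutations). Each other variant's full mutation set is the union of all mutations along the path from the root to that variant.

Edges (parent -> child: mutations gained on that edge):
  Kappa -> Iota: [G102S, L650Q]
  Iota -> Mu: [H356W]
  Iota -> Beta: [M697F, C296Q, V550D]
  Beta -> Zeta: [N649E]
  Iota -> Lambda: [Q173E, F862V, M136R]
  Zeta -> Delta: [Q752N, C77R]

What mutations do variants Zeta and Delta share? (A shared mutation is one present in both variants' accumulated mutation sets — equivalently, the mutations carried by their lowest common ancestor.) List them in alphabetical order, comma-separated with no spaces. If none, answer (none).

Answer: C296Q,G102S,L650Q,M697F,N649E,V550D

Derivation:
Accumulating mutations along path to Zeta:
  At Kappa: gained [] -> total []
  At Iota: gained ['G102S', 'L650Q'] -> total ['G102S', 'L650Q']
  At Beta: gained ['M697F', 'C296Q', 'V550D'] -> total ['C296Q', 'G102S', 'L650Q', 'M697F', 'V550D']
  At Zeta: gained ['N649E'] -> total ['C296Q', 'G102S', 'L650Q', 'M697F', 'N649E', 'V550D']
Mutations(Zeta) = ['C296Q', 'G102S', 'L650Q', 'M697F', 'N649E', 'V550D']
Accumulating mutations along path to Delta:
  At Kappa: gained [] -> total []
  At Iota: gained ['G102S', 'L650Q'] -> total ['G102S', 'L650Q']
  At Beta: gained ['M697F', 'C296Q', 'V550D'] -> total ['C296Q', 'G102S', 'L650Q', 'M697F', 'V550D']
  At Zeta: gained ['N649E'] -> total ['C296Q', 'G102S', 'L650Q', 'M697F', 'N649E', 'V550D']
  At Delta: gained ['Q752N', 'C77R'] -> total ['C296Q', 'C77R', 'G102S', 'L650Q', 'M697F', 'N649E', 'Q752N', 'V550D']
Mutations(Delta) = ['C296Q', 'C77R', 'G102S', 'L650Q', 'M697F', 'N649E', 'Q752N', 'V550D']
Intersection: ['C296Q', 'G102S', 'L650Q', 'M697F', 'N649E', 'V550D'] ∩ ['C296Q', 'C77R', 'G102S', 'L650Q', 'M697F', 'N649E', 'Q752N', 'V550D'] = ['C296Q', 'G102S', 'L650Q', 'M697F', 'N649E', 'V550D']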